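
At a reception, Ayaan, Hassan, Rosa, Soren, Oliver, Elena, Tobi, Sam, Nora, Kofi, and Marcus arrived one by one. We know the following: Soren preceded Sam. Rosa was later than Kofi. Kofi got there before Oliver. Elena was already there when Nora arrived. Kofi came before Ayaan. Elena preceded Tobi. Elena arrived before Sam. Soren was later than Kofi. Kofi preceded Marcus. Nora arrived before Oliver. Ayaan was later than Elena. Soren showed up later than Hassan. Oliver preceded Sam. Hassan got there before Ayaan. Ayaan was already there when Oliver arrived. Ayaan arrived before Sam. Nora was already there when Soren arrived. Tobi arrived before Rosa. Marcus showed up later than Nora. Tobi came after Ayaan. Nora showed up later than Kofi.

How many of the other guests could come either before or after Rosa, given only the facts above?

5

Forced before Rosa: Ayaan, Elena, Hassan, Kofi, and Tobi.
That leaves Marcus, Nora, Oliver, Sam, and Soren with no forced order relative to Rosa — 5.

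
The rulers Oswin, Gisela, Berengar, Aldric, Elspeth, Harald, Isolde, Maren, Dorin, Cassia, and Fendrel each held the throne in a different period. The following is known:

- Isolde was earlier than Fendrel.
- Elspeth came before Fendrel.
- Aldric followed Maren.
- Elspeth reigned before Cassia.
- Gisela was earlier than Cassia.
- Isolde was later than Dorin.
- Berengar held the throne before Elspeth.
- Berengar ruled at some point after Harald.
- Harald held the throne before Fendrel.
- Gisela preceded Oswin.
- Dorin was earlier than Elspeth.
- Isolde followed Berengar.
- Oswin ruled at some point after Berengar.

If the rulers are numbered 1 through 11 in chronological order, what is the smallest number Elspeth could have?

4

Berengar, Dorin, and Harald must all come before Elspeth — 3 forced predecessors.
Nothing else is forced ahead of Elspeth, so their earliest slot is position 3 + 1 = 4.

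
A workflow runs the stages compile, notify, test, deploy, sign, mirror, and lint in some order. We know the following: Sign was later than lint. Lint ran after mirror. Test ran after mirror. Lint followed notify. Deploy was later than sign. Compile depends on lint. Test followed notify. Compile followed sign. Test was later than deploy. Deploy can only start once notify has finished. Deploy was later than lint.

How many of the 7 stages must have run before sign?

Directly stated before sign: lint.
Mirror reaches sign via mirror → lint → sign.
Notify reaches sign via notify → lint → sign.
That's lint, mirror, and notify — 3 in all.

3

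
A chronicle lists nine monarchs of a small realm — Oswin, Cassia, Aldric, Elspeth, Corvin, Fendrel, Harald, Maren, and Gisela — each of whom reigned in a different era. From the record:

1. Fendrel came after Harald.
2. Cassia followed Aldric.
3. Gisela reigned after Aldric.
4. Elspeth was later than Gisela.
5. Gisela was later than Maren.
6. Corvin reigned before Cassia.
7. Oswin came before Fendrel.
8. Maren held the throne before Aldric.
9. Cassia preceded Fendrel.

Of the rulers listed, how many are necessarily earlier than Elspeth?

Directly stated before Elspeth: Gisela.
Aldric reaches Elspeth via Aldric → Gisela → Elspeth.
Maren reaches Elspeth via Maren → Gisela → Elspeth.
No chain forces Cassia (or any of the others) ahead of Elspeth.
That's Aldric, Gisela, and Maren — 3 in all.

3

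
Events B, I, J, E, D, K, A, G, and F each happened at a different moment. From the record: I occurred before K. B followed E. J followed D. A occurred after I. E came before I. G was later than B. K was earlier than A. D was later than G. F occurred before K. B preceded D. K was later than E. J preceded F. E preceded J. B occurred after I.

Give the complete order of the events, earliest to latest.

E, I, B, G, D, J, F, K, A

The constraints fix every adjacent pair, so only one ordering works:
E → I → B → G → D → J → F → K → A.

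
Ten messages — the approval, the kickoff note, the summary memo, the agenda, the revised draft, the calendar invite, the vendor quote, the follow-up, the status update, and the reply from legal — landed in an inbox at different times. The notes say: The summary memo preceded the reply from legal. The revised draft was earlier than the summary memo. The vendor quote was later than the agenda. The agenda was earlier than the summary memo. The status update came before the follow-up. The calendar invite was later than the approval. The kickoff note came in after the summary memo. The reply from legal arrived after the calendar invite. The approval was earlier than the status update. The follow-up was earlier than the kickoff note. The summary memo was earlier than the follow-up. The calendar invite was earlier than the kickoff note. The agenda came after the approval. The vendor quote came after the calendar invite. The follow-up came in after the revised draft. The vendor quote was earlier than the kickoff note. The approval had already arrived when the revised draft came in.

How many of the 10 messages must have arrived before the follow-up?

Directly stated before the follow-up: the revised draft, the status update, and the summary memo.
The agenda reaches the follow-up via the agenda → the summary memo → the follow-up.
The approval reaches the follow-up via the approval → the status update → the follow-up.
No chain forces the reply from legal (or any of the others) ahead of the follow-up.
That's the agenda, the approval, the revised draft, the status update, and the summary memo — 5 in all.

5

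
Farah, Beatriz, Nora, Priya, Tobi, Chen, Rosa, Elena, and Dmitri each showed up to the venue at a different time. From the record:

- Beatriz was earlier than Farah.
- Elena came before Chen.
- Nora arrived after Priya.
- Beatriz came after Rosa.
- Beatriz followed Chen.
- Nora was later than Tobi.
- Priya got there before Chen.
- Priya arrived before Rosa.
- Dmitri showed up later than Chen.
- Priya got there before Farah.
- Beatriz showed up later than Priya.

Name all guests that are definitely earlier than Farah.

Directly stated before Farah: Beatriz and Priya.
Chen reaches Farah via Chen → Beatriz → Farah.
Elena reaches Farah via Elena → Chen → Beatriz → Farah.
Rosa reaches Farah via Rosa → Beatriz → Farah.

Beatriz, Chen, Elena, Priya, Rosa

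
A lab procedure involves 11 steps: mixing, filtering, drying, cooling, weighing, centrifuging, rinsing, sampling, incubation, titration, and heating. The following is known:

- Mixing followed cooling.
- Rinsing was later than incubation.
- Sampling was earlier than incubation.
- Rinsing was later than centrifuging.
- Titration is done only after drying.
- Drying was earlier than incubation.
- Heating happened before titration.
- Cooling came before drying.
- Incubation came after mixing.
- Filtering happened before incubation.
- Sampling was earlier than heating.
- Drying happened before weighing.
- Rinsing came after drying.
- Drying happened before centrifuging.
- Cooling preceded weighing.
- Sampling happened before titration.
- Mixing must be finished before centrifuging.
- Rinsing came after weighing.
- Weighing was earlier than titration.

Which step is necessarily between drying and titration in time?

Tracing the constraints gives drying → weighing → titration, so weighing sits after drying and before titration.
No other step is forced both after drying and before titration.

weighing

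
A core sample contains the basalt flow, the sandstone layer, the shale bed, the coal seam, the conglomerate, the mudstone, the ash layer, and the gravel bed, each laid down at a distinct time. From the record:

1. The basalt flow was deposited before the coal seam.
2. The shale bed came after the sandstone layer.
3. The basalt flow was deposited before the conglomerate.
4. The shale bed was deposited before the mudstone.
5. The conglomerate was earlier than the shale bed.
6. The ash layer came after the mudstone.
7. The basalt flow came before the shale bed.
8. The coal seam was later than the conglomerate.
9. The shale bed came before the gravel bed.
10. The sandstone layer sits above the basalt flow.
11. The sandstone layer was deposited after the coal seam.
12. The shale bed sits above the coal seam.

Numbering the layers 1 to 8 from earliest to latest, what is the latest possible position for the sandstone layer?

4

The sandstone layer must come before the ash layer, the gravel bed, the mudstone, and the shale bed — 4 layers forced after it.
Everything else can be placed before the sandstone layer in some valid order, so the sandstone layer can sit as late as position 8 − 4 = 4.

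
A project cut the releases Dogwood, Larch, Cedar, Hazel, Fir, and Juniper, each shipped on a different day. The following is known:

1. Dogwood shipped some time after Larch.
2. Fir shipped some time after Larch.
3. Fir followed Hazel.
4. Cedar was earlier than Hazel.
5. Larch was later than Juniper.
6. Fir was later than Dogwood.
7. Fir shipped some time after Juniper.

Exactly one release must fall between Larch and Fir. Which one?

Tracing the constraints gives Larch → Dogwood → Fir, so Dogwood sits after Larch and before Fir.
No other release is forced both after Larch and before Fir.

Dogwood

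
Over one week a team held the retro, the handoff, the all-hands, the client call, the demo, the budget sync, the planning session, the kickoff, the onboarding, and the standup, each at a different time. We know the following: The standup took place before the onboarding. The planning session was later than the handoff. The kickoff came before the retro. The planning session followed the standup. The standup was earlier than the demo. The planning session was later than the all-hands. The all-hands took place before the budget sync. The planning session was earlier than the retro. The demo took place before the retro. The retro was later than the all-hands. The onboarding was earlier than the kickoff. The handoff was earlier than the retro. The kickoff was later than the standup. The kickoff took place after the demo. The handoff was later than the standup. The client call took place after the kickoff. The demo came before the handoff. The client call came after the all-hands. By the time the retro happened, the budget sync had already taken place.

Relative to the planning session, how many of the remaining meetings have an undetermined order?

4

Forced before the planning session: the all-hands, the demo, the handoff, and the standup; forced after the planning session: the retro.
That leaves the budget sync, the client call, the kickoff, and the onboarding with no forced order relative to the planning session — 4.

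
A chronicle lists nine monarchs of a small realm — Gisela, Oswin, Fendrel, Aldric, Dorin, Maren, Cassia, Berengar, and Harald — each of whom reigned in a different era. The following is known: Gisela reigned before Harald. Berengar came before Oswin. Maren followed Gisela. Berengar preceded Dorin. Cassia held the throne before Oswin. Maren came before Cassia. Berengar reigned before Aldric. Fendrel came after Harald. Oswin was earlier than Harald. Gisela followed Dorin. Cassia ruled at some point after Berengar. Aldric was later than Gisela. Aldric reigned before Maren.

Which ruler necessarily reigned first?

Berengar has a chain of constraints placing them before every other ruler, so Berengar must be first.

Berengar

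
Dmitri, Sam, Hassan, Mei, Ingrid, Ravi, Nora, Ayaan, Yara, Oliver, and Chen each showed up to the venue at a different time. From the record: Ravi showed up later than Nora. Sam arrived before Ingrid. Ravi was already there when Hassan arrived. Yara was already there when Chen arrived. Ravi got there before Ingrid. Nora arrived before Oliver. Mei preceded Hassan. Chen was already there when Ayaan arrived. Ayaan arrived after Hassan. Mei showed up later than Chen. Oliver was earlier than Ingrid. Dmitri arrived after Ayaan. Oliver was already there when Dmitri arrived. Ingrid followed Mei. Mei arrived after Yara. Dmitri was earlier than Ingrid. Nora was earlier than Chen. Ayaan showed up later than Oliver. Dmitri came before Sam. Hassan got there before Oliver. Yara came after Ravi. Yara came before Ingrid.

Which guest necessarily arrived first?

Nora

Nora has a chain of constraints placing them before every other guest, so Nora must be first.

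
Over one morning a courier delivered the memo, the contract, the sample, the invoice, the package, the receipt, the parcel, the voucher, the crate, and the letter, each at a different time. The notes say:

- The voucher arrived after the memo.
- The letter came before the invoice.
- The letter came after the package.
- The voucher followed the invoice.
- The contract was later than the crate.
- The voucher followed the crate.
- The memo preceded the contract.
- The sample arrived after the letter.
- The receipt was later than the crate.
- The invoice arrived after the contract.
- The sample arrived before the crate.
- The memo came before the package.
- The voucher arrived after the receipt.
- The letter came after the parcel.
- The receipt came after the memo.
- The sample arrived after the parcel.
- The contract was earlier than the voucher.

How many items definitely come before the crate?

Directly stated before the crate: the sample.
The letter reaches the crate via the letter → the sample → the crate.
The memo reaches the crate via the memo → the package → the letter → the sample → the crate.
The package reaches the crate via the package → the letter → the sample → the crate.
Likewise the parcel reaches the crate by chaining the stated constraints.
No chain forces the invoice (or any of the others) ahead of the crate.
That's the letter, the memo, the package, the parcel, and the sample — 5 in all.

5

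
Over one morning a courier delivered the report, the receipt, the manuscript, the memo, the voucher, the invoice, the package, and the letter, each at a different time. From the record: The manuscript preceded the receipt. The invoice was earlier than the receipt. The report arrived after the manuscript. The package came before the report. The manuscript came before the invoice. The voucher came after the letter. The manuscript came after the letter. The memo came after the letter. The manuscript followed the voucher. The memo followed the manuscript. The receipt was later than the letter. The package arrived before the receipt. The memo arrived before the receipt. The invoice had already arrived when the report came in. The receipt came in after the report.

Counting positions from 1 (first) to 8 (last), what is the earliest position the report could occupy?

6

The invoice, the letter, the manuscript, the package, and the voucher must all come before the report — 5 forced predecessors.
Nothing else is forced ahead of the report, so its earliest slot is position 5 + 1 = 6.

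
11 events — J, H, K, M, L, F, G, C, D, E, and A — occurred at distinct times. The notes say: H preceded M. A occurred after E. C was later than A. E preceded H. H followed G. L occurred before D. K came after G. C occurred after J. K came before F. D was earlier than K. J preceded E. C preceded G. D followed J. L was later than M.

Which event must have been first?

J

J has a chain of constraints placing it before every other event, so J must be first.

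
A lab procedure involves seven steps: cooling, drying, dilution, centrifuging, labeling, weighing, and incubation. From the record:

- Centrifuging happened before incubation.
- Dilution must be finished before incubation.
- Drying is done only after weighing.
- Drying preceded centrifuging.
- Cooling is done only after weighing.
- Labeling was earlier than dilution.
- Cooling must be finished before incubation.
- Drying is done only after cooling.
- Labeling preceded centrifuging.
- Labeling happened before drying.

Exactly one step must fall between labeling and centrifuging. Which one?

drying

Tracing the constraints gives labeling → drying → centrifuging, so drying sits after labeling and before centrifuging.
No other step is forced both after labeling and before centrifuging.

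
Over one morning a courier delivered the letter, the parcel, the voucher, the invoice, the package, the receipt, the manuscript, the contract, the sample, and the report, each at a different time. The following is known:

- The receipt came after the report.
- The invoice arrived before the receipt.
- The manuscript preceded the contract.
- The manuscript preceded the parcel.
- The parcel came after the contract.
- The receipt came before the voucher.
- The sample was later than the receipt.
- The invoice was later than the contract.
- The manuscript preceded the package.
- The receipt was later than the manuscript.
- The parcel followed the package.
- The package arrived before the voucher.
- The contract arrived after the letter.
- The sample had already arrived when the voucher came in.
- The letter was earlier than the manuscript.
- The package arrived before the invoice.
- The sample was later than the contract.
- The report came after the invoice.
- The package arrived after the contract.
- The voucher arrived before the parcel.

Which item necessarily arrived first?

The letter has a chain of constraints placing it before every other item, so the letter must be first.

the letter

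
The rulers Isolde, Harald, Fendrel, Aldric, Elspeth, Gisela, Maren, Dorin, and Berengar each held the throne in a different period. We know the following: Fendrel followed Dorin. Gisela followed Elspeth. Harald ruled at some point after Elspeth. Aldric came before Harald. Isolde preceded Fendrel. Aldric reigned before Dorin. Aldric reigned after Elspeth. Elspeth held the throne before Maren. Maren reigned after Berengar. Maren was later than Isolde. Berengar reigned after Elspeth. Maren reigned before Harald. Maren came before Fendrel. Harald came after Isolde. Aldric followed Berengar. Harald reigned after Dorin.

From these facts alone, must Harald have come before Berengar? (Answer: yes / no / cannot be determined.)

Tracing the constraints gives Berengar → Aldric → Harald, so Berengar must come before Harald.
That means Harald cannot be before Berengar.

no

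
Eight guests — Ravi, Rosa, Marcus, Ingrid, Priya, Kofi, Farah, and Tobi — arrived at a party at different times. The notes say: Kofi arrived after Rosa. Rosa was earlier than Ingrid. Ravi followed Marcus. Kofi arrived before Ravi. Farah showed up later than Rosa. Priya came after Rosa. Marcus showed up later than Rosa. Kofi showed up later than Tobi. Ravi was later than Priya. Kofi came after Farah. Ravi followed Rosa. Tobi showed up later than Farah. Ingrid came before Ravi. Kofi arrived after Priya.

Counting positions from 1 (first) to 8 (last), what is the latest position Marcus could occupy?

Marcus must come before Ravi — 1 guest forced after them.
Everything else can be placed before Marcus in some valid order, so Marcus can sit as late as position 8 − 1 = 7.

7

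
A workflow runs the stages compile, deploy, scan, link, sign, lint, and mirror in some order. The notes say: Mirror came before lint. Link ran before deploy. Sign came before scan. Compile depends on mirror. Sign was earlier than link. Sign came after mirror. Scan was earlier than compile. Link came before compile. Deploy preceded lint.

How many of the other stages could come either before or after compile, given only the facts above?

Forced before compile: link, mirror, scan, and sign.
That leaves deploy and lint with no forced order relative to compile — 2.

2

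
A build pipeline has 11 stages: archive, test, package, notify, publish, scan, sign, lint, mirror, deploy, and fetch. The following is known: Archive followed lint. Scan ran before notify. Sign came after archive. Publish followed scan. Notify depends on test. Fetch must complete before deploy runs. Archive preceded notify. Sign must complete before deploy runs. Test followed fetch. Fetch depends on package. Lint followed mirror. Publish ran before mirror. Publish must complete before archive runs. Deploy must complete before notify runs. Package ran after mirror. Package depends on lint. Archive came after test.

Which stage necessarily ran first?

scan

Scan has a chain of constraints placing it before every other stage, so scan must be first.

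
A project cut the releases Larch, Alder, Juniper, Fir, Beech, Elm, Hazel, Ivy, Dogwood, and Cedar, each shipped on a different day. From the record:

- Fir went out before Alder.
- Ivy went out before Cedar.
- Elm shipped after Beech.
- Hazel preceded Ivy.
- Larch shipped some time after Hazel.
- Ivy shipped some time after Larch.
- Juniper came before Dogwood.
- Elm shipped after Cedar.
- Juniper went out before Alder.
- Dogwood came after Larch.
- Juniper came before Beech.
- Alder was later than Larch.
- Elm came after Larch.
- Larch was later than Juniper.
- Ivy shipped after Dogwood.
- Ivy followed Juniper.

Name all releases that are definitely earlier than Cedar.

Dogwood, Hazel, Ivy, Juniper, Larch

Directly stated before Cedar: Ivy.
Dogwood reaches Cedar via Dogwood → Ivy → Cedar.
Hazel reaches Cedar via Hazel → Ivy → Cedar.
Juniper reaches Cedar via Juniper → Ivy → Cedar.
Likewise Larch reaches Cedar by chaining the stated constraints.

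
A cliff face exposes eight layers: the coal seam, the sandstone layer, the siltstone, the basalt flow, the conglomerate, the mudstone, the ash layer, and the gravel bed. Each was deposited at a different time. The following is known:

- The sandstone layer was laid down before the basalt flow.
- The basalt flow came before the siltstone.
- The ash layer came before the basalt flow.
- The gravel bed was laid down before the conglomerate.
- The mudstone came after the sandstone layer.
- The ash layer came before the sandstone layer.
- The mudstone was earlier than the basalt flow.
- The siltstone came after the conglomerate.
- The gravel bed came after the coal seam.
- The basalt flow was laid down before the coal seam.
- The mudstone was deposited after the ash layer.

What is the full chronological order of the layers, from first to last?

The constraints fix every adjacent pair, so only one ordering works:
the ash layer → the sandstone layer → the mudstone → the basalt flow → the coal seam → the gravel bed → the conglomerate → the siltstone.

the ash layer, the sandstone layer, the mudstone, the basalt flow, the coal seam, the gravel bed, the conglomerate, the siltstone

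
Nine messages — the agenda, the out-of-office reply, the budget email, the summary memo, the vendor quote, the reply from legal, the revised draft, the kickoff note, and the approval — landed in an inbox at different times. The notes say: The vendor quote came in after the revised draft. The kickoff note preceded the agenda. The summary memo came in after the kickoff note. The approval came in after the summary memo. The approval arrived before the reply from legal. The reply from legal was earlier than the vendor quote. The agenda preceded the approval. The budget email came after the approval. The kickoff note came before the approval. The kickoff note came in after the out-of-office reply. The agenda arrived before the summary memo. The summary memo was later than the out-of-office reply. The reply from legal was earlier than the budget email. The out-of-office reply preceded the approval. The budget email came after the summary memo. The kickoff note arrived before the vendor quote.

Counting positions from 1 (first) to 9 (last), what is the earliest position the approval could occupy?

The agenda, the kickoff note, the out-of-office reply, and the summary memo must all come before the approval — 4 forced predecessors.
Nothing else is forced ahead of the approval, so its earliest slot is position 4 + 1 = 5.

5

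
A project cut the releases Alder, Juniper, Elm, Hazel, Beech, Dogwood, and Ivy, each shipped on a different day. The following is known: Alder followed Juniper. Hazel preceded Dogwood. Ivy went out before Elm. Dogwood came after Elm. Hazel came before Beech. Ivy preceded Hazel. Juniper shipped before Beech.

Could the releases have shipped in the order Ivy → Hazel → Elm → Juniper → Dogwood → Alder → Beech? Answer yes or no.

yes

Check each stated constraint against the proposed order — e.g. Hazel is ahead of Dogwood; Hazel is ahead of Beech. Every pair is in the required order; nothing is violated.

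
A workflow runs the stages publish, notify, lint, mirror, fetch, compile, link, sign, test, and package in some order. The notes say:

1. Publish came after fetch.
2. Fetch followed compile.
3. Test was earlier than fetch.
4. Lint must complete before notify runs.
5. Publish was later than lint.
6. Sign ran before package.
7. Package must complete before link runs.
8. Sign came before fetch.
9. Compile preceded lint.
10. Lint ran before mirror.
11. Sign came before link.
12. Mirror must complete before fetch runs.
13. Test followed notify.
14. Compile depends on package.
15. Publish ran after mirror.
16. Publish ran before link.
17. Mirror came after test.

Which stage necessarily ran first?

sign

Sign has a chain of constraints placing it before every other stage, so sign must be first.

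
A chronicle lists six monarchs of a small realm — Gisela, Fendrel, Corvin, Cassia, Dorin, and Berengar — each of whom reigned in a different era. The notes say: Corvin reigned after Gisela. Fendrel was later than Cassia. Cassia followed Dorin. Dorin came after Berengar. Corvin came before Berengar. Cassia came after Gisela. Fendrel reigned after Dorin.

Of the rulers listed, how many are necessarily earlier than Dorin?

Directly stated before Dorin: Berengar.
Corvin reaches Dorin via Corvin → Berengar → Dorin.
Gisela reaches Dorin via Gisela → Corvin → Berengar → Dorin.
That's Berengar, Corvin, and Gisela — 3 in all.

3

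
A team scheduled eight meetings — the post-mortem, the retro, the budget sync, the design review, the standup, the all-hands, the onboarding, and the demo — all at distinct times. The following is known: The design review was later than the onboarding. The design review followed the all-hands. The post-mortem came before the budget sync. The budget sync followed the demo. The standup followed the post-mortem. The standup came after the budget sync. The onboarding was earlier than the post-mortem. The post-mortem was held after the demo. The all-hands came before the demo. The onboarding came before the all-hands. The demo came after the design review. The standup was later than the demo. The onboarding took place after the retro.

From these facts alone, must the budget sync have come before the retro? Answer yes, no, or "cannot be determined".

no

Tracing the constraints gives the retro → the onboarding → the post-mortem → the budget sync, so the retro must come before the budget sync.
That means the budget sync cannot be before the retro.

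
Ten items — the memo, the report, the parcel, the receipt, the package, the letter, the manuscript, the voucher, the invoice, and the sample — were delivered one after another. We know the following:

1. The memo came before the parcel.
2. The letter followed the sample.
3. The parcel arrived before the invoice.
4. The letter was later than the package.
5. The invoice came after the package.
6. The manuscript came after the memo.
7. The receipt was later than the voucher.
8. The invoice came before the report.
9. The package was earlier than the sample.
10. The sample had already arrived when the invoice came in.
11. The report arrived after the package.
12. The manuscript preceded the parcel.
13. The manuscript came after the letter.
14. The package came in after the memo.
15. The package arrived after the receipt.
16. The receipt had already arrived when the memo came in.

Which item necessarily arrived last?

the report

Every other item has a chain of constraints placing it before the report, so the report is last.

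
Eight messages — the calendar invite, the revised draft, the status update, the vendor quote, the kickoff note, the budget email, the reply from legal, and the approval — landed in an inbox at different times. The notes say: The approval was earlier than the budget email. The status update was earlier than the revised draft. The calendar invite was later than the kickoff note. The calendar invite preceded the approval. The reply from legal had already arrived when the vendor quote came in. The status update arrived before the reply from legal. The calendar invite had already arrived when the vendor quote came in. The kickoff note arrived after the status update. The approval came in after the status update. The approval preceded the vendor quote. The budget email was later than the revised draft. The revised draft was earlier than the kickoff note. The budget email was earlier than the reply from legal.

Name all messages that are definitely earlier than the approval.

Directly stated before the approval: the calendar invite and the status update.
The kickoff note reaches the approval via the kickoff note → the calendar invite → the approval.
The revised draft reaches the approval via the revised draft → the kickoff note → the calendar invite → the approval.
No chain forces the vendor quote (or any of the others) ahead of the approval.

the calendar invite, the kickoff note, the revised draft, the status update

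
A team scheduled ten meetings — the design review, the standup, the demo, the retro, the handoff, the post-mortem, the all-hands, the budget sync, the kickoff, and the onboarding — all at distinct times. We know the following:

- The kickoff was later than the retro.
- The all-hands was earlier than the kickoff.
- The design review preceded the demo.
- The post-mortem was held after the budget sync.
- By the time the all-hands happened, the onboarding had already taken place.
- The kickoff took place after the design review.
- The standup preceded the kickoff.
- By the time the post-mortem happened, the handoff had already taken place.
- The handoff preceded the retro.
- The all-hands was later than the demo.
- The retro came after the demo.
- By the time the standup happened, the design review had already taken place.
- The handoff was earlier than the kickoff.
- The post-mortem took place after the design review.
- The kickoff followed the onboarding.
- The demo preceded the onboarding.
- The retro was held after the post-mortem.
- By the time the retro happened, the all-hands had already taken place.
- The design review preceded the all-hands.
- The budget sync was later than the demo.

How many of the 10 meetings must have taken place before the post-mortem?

Directly stated before the post-mortem: the budget sync, the design review, and the handoff.
The demo reaches the post-mortem via the demo → the budget sync → the post-mortem.
No chain forces the onboarding (or any of the others) ahead of the post-mortem.
That's the budget sync, the demo, the design review, and the handoff — 4 in all.

4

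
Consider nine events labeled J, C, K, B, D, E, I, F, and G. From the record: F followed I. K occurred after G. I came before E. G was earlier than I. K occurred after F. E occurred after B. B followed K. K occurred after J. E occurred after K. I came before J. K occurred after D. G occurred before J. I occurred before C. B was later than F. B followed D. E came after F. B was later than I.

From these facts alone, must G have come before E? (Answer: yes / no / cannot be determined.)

yes

Chain the constraints: G → I → E. Each link is directly stated, so G comes before E.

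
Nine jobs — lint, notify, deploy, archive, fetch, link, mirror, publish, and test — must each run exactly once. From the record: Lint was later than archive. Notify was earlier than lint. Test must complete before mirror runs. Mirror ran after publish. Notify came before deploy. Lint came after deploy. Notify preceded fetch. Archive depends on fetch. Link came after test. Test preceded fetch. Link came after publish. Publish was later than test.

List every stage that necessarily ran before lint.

Directly stated before lint: archive, deploy, and notify.
Fetch reaches lint via fetch → archive → lint.
Test reaches lint via test → fetch → archive → lint.
No chain forces publish (or any of the others) ahead of lint.

archive, deploy, fetch, notify, test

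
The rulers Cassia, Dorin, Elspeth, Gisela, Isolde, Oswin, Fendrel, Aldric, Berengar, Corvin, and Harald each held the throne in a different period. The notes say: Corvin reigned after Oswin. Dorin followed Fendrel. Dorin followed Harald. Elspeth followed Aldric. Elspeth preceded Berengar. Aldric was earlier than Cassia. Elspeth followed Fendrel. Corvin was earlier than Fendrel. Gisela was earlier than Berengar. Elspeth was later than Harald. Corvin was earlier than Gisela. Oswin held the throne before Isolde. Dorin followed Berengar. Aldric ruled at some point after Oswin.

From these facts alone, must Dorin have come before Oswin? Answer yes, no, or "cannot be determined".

no

Tracing the constraints gives Oswin → Corvin → Fendrel → Dorin, so Oswin must come before Dorin.
That means Dorin cannot be before Oswin.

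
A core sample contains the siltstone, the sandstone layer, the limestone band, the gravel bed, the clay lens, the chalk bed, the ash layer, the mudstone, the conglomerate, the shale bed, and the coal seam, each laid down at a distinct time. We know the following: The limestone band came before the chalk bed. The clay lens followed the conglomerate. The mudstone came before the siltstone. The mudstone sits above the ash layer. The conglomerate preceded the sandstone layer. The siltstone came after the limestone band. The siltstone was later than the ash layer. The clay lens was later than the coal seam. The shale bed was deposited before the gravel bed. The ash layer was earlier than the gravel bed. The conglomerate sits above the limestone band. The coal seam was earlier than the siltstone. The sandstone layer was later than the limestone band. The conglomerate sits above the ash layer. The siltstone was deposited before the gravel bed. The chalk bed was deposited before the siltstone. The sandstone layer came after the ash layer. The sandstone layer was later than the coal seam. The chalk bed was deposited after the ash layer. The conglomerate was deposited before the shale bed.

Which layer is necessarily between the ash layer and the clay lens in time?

the conglomerate

Tracing the constraints gives the ash layer → the conglomerate → the clay lens, so the conglomerate sits after the ash layer and before the clay lens.
No other layer is forced both after the ash layer and before the clay lens.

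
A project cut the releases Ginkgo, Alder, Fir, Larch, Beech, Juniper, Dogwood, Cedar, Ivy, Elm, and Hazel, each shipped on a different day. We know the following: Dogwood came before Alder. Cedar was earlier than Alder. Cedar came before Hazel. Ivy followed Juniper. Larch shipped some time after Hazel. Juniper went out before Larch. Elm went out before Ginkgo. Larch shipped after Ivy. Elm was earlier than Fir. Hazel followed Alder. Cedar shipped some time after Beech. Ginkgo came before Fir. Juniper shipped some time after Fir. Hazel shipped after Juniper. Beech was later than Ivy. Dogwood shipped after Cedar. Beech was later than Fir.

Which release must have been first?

Elm has a chain of constraints placing it before every other release, so Elm must be first.

Elm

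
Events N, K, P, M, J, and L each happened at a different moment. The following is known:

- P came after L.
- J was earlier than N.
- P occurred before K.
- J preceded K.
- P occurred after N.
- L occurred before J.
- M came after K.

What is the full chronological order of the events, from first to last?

The constraints fix every adjacent pair, so only one ordering works:
L → J → N → P → K → M.

L, J, N, P, K, M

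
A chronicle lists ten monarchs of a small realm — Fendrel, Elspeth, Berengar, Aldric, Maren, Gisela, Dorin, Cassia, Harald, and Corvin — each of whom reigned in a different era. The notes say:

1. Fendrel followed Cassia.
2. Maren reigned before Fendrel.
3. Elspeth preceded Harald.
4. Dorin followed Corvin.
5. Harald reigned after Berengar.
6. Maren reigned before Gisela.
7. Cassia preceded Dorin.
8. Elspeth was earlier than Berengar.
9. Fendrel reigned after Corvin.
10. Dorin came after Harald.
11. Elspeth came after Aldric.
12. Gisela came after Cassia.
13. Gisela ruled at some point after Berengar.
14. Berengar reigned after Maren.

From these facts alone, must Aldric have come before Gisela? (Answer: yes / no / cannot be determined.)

yes

Chain the constraints: Aldric → Elspeth → Berengar → Gisela. Each link is directly stated, so Aldric comes before Gisela.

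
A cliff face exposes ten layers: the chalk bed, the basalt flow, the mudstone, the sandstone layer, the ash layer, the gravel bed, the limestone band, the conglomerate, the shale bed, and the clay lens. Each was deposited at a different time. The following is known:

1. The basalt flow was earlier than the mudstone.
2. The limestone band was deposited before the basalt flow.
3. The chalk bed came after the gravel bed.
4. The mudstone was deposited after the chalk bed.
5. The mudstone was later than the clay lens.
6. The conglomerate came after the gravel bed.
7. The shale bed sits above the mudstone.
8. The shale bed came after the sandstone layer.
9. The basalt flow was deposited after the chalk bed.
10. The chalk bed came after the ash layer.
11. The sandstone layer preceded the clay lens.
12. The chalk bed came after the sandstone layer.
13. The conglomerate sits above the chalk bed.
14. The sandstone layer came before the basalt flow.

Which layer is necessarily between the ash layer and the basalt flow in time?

the chalk bed

Tracing the constraints gives the ash layer → the chalk bed → the basalt flow, so the chalk bed sits after the ash layer and before the basalt flow.
No other layer is forced both after the ash layer and before the basalt flow.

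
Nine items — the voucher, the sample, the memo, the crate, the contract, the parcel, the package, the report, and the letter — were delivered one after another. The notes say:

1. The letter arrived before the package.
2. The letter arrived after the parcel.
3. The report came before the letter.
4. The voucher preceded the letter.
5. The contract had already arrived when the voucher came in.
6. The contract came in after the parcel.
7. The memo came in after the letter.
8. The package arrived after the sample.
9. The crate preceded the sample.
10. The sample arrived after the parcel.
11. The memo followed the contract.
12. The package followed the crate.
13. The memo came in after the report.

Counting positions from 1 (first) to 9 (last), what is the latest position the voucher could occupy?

The voucher must come before the letter, the memo, and the package — 3 items forced after it.
Everything else can be placed before the voucher in some valid order, so the voucher can sit as late as position 9 − 3 = 6.

6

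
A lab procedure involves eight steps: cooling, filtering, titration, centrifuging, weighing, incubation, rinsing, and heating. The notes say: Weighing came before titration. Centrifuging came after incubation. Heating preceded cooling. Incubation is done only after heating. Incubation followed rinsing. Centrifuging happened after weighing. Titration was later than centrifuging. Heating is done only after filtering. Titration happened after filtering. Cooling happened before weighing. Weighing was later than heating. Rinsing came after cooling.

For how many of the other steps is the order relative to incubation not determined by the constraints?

1

Forced before incubation: cooling, filtering, heating, and rinsing; forced after incubation: centrifuging and titration.
That leaves weighing with no forced order relative to incubation — 1.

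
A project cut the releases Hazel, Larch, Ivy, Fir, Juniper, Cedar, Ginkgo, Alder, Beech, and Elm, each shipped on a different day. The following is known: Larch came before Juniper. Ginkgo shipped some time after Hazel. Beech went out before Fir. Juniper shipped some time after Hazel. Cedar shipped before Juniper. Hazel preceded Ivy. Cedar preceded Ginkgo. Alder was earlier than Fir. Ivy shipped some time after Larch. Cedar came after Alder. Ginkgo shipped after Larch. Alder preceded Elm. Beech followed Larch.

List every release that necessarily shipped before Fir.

Alder, Beech, Larch

Directly stated before Fir: Alder and Beech.
Larch reaches Fir via Larch → Beech → Fir.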